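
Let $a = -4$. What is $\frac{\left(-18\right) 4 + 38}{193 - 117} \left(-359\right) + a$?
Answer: $\frac{5951}{38} \approx 156.61$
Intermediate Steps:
$\frac{\left(-18\right) 4 + 38}{193 - 117} \left(-359\right) + a = \frac{\left(-18\right) 4 + 38}{193 - 117} \left(-359\right) - 4 = \frac{-72 + 38}{76} \left(-359\right) - 4 = \left(-34\right) \frac{1}{76} \left(-359\right) - 4 = \left(- \frac{17}{38}\right) \left(-359\right) - 4 = \frac{6103}{38} - 4 = \frac{5951}{38}$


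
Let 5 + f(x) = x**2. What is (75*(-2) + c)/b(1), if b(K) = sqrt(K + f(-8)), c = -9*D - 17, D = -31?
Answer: 56*sqrt(15)/15 ≈ 14.459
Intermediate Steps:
c = 262 (c = -9*(-31) - 17 = 279 - 17 = 262)
f(x) = -5 + x**2
b(K) = sqrt(59 + K) (b(K) = sqrt(K + (-5 + (-8)**2)) = sqrt(K + (-5 + 64)) = sqrt(K + 59) = sqrt(59 + K))
(75*(-2) + c)/b(1) = (75*(-2) + 262)/(sqrt(59 + 1)) = (-150 + 262)/(sqrt(60)) = 112/((2*sqrt(15))) = 112*(sqrt(15)/30) = 56*sqrt(15)/15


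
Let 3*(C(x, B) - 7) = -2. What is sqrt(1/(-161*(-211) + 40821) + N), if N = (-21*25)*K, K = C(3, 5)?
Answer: I*sqrt(4649882194502)/37396 ≈ 57.663*I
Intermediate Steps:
C(x, B) = 19/3 (C(x, B) = 7 + (1/3)*(-2) = 7 - 2/3 = 19/3)
K = 19/3 ≈ 6.3333
N = -3325 (N = -21*25*(19/3) = -525*19/3 = -3325)
sqrt(1/(-161*(-211) + 40821) + N) = sqrt(1/(-161*(-211) + 40821) - 3325) = sqrt(1/(33971 + 40821) - 3325) = sqrt(1/74792 - 3325) = sqrt(-248683399/74792) = I*sqrt(4649882194502)/37396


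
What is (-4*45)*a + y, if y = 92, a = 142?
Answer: -25468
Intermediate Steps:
(-4*45)*a + y = -4*45*142 + 92 = -180*142 + 92 = -25560 + 92 = -25468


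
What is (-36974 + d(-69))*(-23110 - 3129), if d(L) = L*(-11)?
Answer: 950245385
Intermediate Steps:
d(L) = -11*L
(-36974 + d(-69))*(-23110 - 3129) = (-36974 - 11*(-69))*(-23110 - 3129) = (-36974 + 759)*(-26239) = -36215*(-26239) = 950245385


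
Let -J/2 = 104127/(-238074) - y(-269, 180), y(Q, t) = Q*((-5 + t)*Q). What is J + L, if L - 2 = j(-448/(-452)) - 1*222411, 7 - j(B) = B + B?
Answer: 112559244488217/4483727 ≈ 2.5104e+7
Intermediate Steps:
j(B) = 7 - 2*B (j(B) = 7 - (B + B) = 7 - 2*B)
y(Q, t) = Q**2*(-5 + t) (y(Q, t) = Q*(Q*(-5 + t)) = Q**2*(-5 + t))
L = -25131650/113 (L = 2 + ((7 - (-896)/(-452)) - 1*222411) = 2 + ((7 - (-896)*(-1)/452) - 222411) = 2 + ((7 - 2*112/113) - 222411) = 2 + ((7 - 224/113) - 222411) = 2 + (567/113 - 222411) = 2 - 25131876/113 = -25131650/113 ≈ -2.2240e+5)
J = 1004924276359/39679 (J = -2*(104127/(-238074) - (-269)**2*(-5 + 180)) = -2*(104127*(-1/238074) - 72361*175) = -2*(-34709/79358 - 1*12663175) = -2*(-34709/79358 - 12663175) = -2*(-1004924276359/79358) = 1004924276359/39679 ≈ 2.5326e+7)
J + L = 1004924276359/39679 - 25131650/113 = 112559244488217/4483727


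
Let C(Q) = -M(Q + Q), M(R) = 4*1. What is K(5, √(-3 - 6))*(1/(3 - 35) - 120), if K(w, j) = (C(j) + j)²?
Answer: -26887/32 + 11523*I/4 ≈ -840.22 + 2880.8*I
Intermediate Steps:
M(R) = 4
C(Q) = -4 (C(Q) = -1*4 = -4)
K(w, j) = (-4 + j)²
K(5, √(-3 - 6))*(1/(3 - 35) - 120) = (-4 + √(-3 - 6))²*(1/(3 - 35) - 120) = (-4 + √(-9))²*(1/(-32) - 120) = (-4 + 3*I)²*(-1/32 - 120) = (-4 + 3*I)²*(-3841/32) = -3841*(-4 + 3*I)²/32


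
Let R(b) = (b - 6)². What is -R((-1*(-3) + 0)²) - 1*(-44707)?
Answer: 44698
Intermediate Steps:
R(b) = (-6 + b)²
-R((-1*(-3) + 0)²) - 1*(-44707) = -(-6 + (-1*(-3) + 0)²)² - 1*(-44707) = -(-6 + (3 + 0)²)² + 44707 = -(-6 + 3²)² + 44707 = -(-6 + 9)² + 44707 = -1*3² + 44707 = -1*9 + 44707 = -9 + 44707 = 44698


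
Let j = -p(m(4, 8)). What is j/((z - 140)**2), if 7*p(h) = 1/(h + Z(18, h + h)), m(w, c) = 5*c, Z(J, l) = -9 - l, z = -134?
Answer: 1/25751068 ≈ 3.8833e-8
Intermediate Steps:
p(h) = 1/(7*(-9 - h)) (p(h) = 1/(7*(h + (-9 - (h + h)))) = 1/(7*(h + (-9 - 2*h))) = 1/(7*(-9 - h)))
j = 1/343 (j = -(-1)/(63 + 7*(5*8)) = -(-1)/(63 + 7*40) = -(-1)/(63 + 280) = -(-1)/343 = -1*(-1/343) = 1/343 ≈ 0.0029155)
j/((z - 140)**2) = 1/(343*((-134 - 140)**2)) = 1/(343*((-274)**2)) = (1/343)/75076 = (1/343)*(1/75076) = 1/25751068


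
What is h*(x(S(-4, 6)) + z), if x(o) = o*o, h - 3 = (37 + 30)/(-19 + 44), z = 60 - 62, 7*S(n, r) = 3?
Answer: -12638/1225 ≈ -10.317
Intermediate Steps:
S(n, r) = 3/7 (S(n, r) = (⅐)*3 = 3/7)
z = -2
h = 142/25 (h = 3 + (37 + 30)/(-19 + 44) = 3 + 67/25 = 142/25 ≈ 5.6800)
x(o) = o²
h*(x(S(-4, 6)) + z) = 142*((3/7)² - 2)/25 = 142*(9/49 - 2)/25 = (142/25)*(-89/49) = -12638/1225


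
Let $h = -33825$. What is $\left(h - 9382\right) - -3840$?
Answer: $-39367$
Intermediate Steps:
$\left(h - 9382\right) - -3840 = \left(-33825 - 9382\right) - -3840 = -43207 + 3840 = -39367$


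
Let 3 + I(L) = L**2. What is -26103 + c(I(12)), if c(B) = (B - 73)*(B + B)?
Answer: -6927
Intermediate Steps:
I(L) = -3 + L**2
c(B) = 2*B*(-73 + B) (c(B) = (-73 + B)*(2*B) = 2*B*(-73 + B))
-26103 + c(I(12)) = -26103 + 2*(-3 + 12**2)*(-73 + (-3 + 12**2)) = -26103 + 2*(-3 + 144)*(-73 + (-3 + 144)) = -26103 + 2*141*(-73 + 141) = -26103 + 2*141*68 = -26103 + 19176 = -6927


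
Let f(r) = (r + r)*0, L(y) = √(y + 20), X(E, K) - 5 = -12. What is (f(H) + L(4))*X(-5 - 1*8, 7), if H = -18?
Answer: -14*√6 ≈ -34.293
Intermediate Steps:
X(E, K) = -7 (X(E, K) = 5 - 12 = -7)
L(y) = √(20 + y)
f(r) = 0 (f(r) = (2*r)*0 = 0)
(f(H) + L(4))*X(-5 - 1*8, 7) = (0 + √(20 + 4))*(-7) = (0 + √24)*(-7) = (0 + 2*√6)*(-7) = (2*√6)*(-7) = -14*√6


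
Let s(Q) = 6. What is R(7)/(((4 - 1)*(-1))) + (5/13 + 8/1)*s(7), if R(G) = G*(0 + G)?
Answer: 1325/39 ≈ 33.974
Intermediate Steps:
R(G) = G² (R(G) = G*G = G²)
R(7)/(((4 - 1)*(-1))) + (5/13 + 8/1)*s(7) = 7²/(((4 - 1)*(-1))) + (5/13 + 8/1)*6 = 49/((3*(-1))) + (5*(1/13) + 8*1)*6 = 49/(-3) + (5/13 + 8)*6 = 49*(-⅓) + (109/13)*6 = -49/3 + 654/13 = 1325/39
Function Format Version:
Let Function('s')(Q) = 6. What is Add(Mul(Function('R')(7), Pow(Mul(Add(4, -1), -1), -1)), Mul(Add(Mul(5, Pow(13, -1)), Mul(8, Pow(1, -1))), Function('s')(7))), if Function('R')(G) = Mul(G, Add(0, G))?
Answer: Rational(1325, 39) ≈ 33.974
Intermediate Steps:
Function('R')(G) = Pow(G, 2) (Function('R')(G) = Mul(G, G) = Pow(G, 2))
Add(Mul(Function('R')(7), Pow(Mul(Add(4, -1), -1), -1)), Mul(Add(Mul(5, Pow(13, -1)), Mul(8, Pow(1, -1))), Function('s')(7))) = Add(Mul(Pow(7, 2), Pow(Mul(Add(4, -1), -1), -1)), Mul(Add(Mul(5, Pow(13, -1)), Mul(8, Pow(1, -1))), 6)) = Add(Mul(49, Pow(Mul(3, -1), -1)), Mul(Add(Mul(5, Rational(1, 13)), Mul(8, 1)), 6)) = Add(Mul(49, Pow(-3, -1)), Mul(Add(Rational(5, 13), 8), 6)) = Add(Mul(49, Rational(-1, 3)), Mul(Rational(109, 13), 6)) = Add(Rational(-49, 3), Rational(654, 13)) = Rational(1325, 39)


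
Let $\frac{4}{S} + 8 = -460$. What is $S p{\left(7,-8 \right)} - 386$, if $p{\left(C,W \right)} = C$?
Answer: $- \frac{45169}{117} \approx -386.06$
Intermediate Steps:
$S = - \frac{1}{117}$ ($S = \frac{4}{-8 - 460} = \frac{4}{-468} = 4 \left(- \frac{1}{468}\right) = - \frac{1}{117} \approx -0.008547$)
$S p{\left(7,-8 \right)} - 386 = \left(- \frac{1}{117}\right) 7 - 386 = - \frac{7}{117} - 386 = - \frac{45169}{117}$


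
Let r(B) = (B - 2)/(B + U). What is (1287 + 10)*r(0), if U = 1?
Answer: -2594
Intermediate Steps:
r(B) = (-2 + B)/(1 + B) (r(B) = (B - 2)/(B + 1) = (-2 + B)/(1 + B))
(1287 + 10)*r(0) = (1287 + 10)*((-2 + 0)/(1 + 0)) = 1297*(-2/1) = 1297*(1*(-2)) = 1297*(-2) = -2594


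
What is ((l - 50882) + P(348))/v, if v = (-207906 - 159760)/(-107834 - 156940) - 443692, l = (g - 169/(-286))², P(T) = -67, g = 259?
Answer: -1053298111335/28429612581964 ≈ -0.037049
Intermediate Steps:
l = 32615521/484 (l = (259 - 169/(-286))² = (259 - 169*(-1/286))² = (259 + 13/22)² = (5711/22)² = 32615521/484 ≈ 67388.)
v = -58738868971/132387 (v = -367666/(-264774) - 443692 = -367666*(-1/264774) - 443692 = 183833/132387 - 443692 = -58738868971/132387 ≈ -4.4369e+5)
((l - 50882) + P(348))/v = ((32615521/484 - 50882) - 67)/(-58738868971/132387) = (7988633/484 - 67)*(-132387/58738868971) = (7956205/484)*(-132387/58738868971) = -1053298111335/28429612581964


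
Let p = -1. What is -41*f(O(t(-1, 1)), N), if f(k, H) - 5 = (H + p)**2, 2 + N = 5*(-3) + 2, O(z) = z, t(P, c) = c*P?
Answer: -10701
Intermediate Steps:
t(P, c) = P*c
N = -15 (N = -2 + (5*(-3) + 2) = -2 + (-15 + 2) = -2 - 13 = -15)
f(k, H) = 5 + (-1 + H)**2 (f(k, H) = 5 + (H - 1)**2 = 5 + (-1 + H)**2)
-41*f(O(t(-1, 1)), N) = -41*(5 + (-1 - 15)**2) = -41*(5 + (-16)**2) = -41*(5 + 256) = -41*261 = -10701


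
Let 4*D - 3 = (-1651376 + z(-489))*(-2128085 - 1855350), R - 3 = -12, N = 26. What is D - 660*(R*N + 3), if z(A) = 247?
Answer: 3288582828979/2 ≈ 1.6443e+12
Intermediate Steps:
R = -9 (R = 3 - 12 = -9)
D = 3288582524059/2 (D = ¾ + ((-1651376 + 247)*(-2128085 - 1855350))/4 = ¾ + (-1651129*(-3983435))/4 = ¾ + (¼)*6577165048115 = ¾ + 6577165048115/4 = 3288582524059/2 ≈ 1.6443e+12)
D - 660*(R*N + 3) = 3288582524059/2 - 660*(-9*26 + 3) = 3288582524059/2 - 660*(-234 + 3) = 3288582524059/2 - 660*(-231) = 3288582524059/2 - 1*(-152460) = 3288582524059/2 + 152460 = 3288582828979/2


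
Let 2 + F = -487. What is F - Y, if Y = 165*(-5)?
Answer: 336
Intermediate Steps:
F = -489 (F = -2 - 487 = -489)
Y = -825
F - Y = -489 - 1*(-825) = -489 + 825 = 336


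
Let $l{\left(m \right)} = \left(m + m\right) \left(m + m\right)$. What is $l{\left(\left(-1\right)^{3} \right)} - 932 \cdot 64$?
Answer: $-59644$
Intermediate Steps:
$l{\left(m \right)} = 4 m^{2}$ ($l{\left(m \right)} = 2 m 2 m = 4 m^{2}$)
$l{\left(\left(-1\right)^{3} \right)} - 932 \cdot 64 = 4 \left(\left(-1\right)^{3}\right)^{2} - 932 \cdot 64 = 4 \left(-1\right)^{2} - 59648 = 4 \cdot 1 - 59648 = 4 - 59648 = -59644$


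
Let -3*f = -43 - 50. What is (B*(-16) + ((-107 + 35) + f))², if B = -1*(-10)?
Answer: 40401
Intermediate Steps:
f = 31 (f = -(-43 - 50)/3 = -⅓*(-93) = 31)
B = 10
(B*(-16) + ((-107 + 35) + f))² = (10*(-16) + ((-107 + 35) + 31))² = (-160 + (-72 + 31))² = (-160 - 41)² = (-201)² = 40401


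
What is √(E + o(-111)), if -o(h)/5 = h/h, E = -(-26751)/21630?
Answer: I*√195628930/7210 ≈ 1.9399*I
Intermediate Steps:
E = 8917/7210 (E = -(-26751)/21630 = -1*(-8917/7210) = 8917/7210 ≈ 1.2368)
o(h) = -5 (o(h) = -5*h/h = -5*1 = -5)
√(E + o(-111)) = √(8917/7210 - 5) = √(-27133/7210) = I*√195628930/7210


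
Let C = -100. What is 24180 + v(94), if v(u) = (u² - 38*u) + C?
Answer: 29344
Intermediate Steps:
v(u) = -100 + u² - 38*u (v(u) = (u² - 38*u) - 100 = -100 + u² - 38*u)
24180 + v(94) = 24180 + (-100 + 94² - 38*94) = 24180 + (-100 + 8836 - 3572) = 24180 + 5164 = 29344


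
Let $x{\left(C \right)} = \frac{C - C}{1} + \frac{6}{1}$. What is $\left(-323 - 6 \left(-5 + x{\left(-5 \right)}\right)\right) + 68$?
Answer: $-261$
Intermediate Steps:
$x{\left(C \right)} = 6$ ($x{\left(C \right)} = 0 \cdot 1 + 6 \cdot 1 = 0 + 6 = 6$)
$\left(-323 - 6 \left(-5 + x{\left(-5 \right)}\right)\right) + 68 = \left(-323 - 6 \left(-5 + 6\right)\right) + 68 = \left(-323 - 6\right) + 68 = -329 + 68 = -261$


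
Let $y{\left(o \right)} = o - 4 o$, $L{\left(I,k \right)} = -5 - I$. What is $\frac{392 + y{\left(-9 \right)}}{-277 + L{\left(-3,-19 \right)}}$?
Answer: $- \frac{419}{279} \approx -1.5018$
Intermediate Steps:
$y{\left(o \right)} = - 3 o$
$\frac{392 + y{\left(-9 \right)}}{-277 + L{\left(-3,-19 \right)}} = \frac{392 - -27}{-277 - 2} = \frac{392 + 27}{-277 + \left(-5 + 3\right)} = \frac{419}{-277 - 2} = \frac{419}{-279} = 419 \left(- \frac{1}{279}\right) = - \frac{419}{279}$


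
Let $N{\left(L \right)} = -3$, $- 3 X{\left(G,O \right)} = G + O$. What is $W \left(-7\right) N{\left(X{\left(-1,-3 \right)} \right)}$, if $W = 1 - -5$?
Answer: $126$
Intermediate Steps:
$X{\left(G,O \right)} = - \frac{G}{3} - \frac{O}{3}$ ($X{\left(G,O \right)} = - \frac{G + O}{3} = - \frac{G}{3} - \frac{O}{3}$)
$W = 6$ ($W = 1 + 5 = 6$)
$W \left(-7\right) N{\left(X{\left(-1,-3 \right)} \right)} = 6 \left(-7\right) \left(-3\right) = \left(-42\right) \left(-3\right) = 126$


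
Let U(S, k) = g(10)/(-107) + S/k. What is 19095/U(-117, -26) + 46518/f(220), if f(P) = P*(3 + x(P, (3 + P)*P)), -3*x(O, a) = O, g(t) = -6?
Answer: 1263675823/301730 ≈ 4188.1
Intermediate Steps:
U(S, k) = 6/107 + S/k (U(S, k) = -6/(-107) + S/k = -6*(-1/107) + S/k = 6/107 + S/k)
x(O, a) = -O/3
f(P) = P*(3 - P/3)
19095/U(-117, -26) + 46518/f(220) = 19095/(6/107 - 117/(-26)) + 46518/(((1/3)*220*(9 - 1*220))) = 19095/(6/107 - 117*(-1/26)) + 46518/(((1/3)*220*(9 - 220))) = 19095/(6/107 + 9/2) + 46518/(((1/3)*220*(-211))) = 19095/(975/214) + 46518/(-46420/3) = 19095*(214/975) + 46518*(-3/46420) = 272422/65 - 69777/23210 = 1263675823/301730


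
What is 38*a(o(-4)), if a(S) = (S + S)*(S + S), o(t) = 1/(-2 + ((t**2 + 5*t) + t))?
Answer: 38/25 ≈ 1.5200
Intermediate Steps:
o(t) = 1/(-2 + t**2 + 6*t) (o(t) = 1/(-2 + (t**2 + 6*t)) = 1/(-2 + t**2 + 6*t))
a(S) = 4*S**2 (a(S) = (2*S)*(2*S) = 4*S**2)
38*a(o(-4)) = 38*(4*(1/(-2 + (-4)**2 + 6*(-4)))**2) = 38*(4*(1/(-2 + 16 - 24))**2) = 38*(4*(1/(-10))**2) = 38*(4*(-1/10)**2) = 38*(4*(1/100)) = 38*(1/25) = 38/25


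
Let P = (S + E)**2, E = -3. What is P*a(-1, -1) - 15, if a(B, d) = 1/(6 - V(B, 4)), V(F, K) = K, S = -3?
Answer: 3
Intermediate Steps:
P = 36 (P = (-3 - 3)**2 = (-6)**2 = 36)
a(B, d) = 1/2 (a(B, d) = 1/(6 - 1*4) = 1/(6 - 4) = 1/2)
P*a(-1, -1) - 15 = 36*(1/2) - 15 = 18 - 15 = 3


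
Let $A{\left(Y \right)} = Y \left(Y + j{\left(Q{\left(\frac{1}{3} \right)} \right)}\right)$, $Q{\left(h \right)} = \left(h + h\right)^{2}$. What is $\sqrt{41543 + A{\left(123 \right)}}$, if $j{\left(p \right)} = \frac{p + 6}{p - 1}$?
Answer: $\frac{\sqrt{1381130}}{5} \approx 235.04$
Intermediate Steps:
$Q{\left(h \right)} = 4 h^{2}$ ($Q{\left(h \right)} = \left(2 h\right)^{2} = 4 h^{2}$)
$j{\left(p \right)} = \frac{6 + p}{-1 + p}$
$A{\left(Y \right)} = Y \left(- \frac{58}{5} + Y\right)$ ($A{\left(Y \right)} = Y \left(Y + \frac{6 + 4 \left(\frac{1}{3}\right)^{2}}{-1 + 4 \left(\frac{1}{3}\right)^{2}}\right) = Y \left(Y + \frac{6 + \frac{4}{9}}{-1 + \frac{4}{9}}\right) = Y \left(Y + \frac{1}{- \frac{5}{9}} \cdot \frac{58}{9}\right) = Y \left(Y - \frac{58}{5}\right) = Y \left(- \frac{58}{5} + Y\right)$)
$\sqrt{41543 + A{\left(123 \right)}} = \sqrt{41543 + \frac{1}{5} \cdot 123 \left(-58 + 5 \cdot 123\right)} = \sqrt{41543 + \frac{1}{5} \cdot 123 \left(-58 + 615\right)} = \sqrt{41543 + \frac{1}{5} \cdot 123 \cdot 557} = \sqrt{41543 + \frac{68511}{5}} = \sqrt{\frac{276226}{5}} = \frac{\sqrt{1381130}}{5}$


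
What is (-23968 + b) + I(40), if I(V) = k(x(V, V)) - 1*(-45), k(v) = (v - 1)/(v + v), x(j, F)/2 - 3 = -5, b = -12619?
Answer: -292331/8 ≈ -36541.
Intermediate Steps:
x(j, F) = -4 (x(j, F) = 6 + 2*(-5) = 6 - 10 = -4)
k(v) = (-1 + v)/(2*v) (k(v) = (-1 + v)/((2*v)) = (-1 + v)*(1/(2*v)) = (-1 + v)/(2*v))
I(V) = 365/8 (I(V) = (½)*(-1 - 4)/(-4) - 1*(-45) = (½)*(-¼)*(-5) + 45 = 5/8 + 45 = 365/8)
(-23968 + b) + I(40) = (-23968 - 12619) + 365/8 = -36587 + 365/8 = -292331/8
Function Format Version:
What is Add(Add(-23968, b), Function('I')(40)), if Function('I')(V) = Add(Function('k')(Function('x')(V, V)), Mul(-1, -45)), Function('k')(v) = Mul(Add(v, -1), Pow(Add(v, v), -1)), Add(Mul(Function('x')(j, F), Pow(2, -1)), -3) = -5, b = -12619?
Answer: Rational(-292331, 8) ≈ -36541.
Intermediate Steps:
Function('x')(j, F) = -4 (Function('x')(j, F) = Add(6, Mul(2, -5)) = Add(6, -10) = -4)
Function('k')(v) = Mul(Rational(1, 2), Pow(v, -1), Add(-1, v)) (Function('k')(v) = Mul(Add(-1, v), Pow(Mul(2, v), -1)) = Mul(Add(-1, v), Mul(Rational(1, 2), Pow(v, -1))) = Mul(Rational(1, 2), Pow(v, -1), Add(-1, v)))
Function('I')(V) = Rational(365, 8) (Function('I')(V) = Add(Mul(Rational(1, 2), Pow(-4, -1), Add(-1, -4)), Mul(-1, -45)) = Add(Mul(Rational(1, 2), Rational(-1, 4), -5), 45) = Add(Rational(5, 8), 45) = Rational(365, 8))
Add(Add(-23968, b), Function('I')(40)) = Add(Add(-23968, -12619), Rational(365, 8)) = Add(-36587, Rational(365, 8)) = Rational(-292331, 8)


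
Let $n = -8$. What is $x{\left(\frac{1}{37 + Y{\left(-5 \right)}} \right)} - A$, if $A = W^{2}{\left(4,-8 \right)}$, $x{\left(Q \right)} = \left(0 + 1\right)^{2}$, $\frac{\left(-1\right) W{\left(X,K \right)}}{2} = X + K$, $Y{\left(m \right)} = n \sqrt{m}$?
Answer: $-63$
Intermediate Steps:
$Y{\left(m \right)} = - 8 \sqrt{m}$
$W{\left(X,K \right)} = - 2 K - 2 X$ ($W{\left(X,K \right)} = - 2 \left(X + K\right) = - 2 \left(K + X\right) = - 2 K - 2 X$)
$x{\left(Q \right)} = 1$ ($x{\left(Q \right)} = 1^{2} = 1$)
$A = 64$ ($A = \left(\left(-2\right) \left(-8\right) - 8\right)^{2} = \left(16 - 8\right)^{2} = 8^{2} = 64$)
$x{\left(\frac{1}{37 + Y{\left(-5 \right)}} \right)} - A = 1 - 64 = -63$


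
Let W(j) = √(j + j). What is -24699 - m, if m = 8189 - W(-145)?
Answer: -32888 + I*√290 ≈ -32888.0 + 17.029*I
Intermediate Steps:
W(j) = √2*√j (W(j) = √(2*j) = √2*√j)
m = 8189 - I*√290 (m = 8189 - √2*√(-145) = 8189 - √2*I*√145 = 8189 - I*√290 ≈ 8189.0 - 17.029*I)
-24699 - m = -24699 - (8189 - I*√290) = -24699 + (-8189 + I*√290) = -32888 + I*√290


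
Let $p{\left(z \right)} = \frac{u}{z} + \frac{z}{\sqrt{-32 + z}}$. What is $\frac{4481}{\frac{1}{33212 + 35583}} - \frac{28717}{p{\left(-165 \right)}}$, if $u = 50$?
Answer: $\frac{1829136634278709}{5933545} + \frac{1032002829 i \sqrt{197}}{5933545} \approx 3.0827 \cdot 10^{8} + 2441.2 i$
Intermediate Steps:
$p{\left(z \right)} = \frac{50}{z} + \frac{z}{\sqrt{-32 + z}}$
$\frac{4481}{\frac{1}{33212 + 35583}} - \frac{28717}{p{\left(-165 \right)}} = \frac{4481}{\frac{1}{33212 + 35583}} - \frac{28717}{\frac{50}{-165} - \frac{165}{\sqrt{-32 - 165}}} = \frac{4481}{\frac{1}{68795}} - \frac{28717}{50 \left(- \frac{1}{165}\right) - \frac{165}{i \sqrt{197}}} = 4481 \frac{1}{\frac{1}{68795}} - \frac{28717}{- \frac{10}{33} - 165 \left(- \frac{i \sqrt{197}}{197}\right)} = 4481 \cdot 68795 - \frac{28717}{- \frac{10}{33} + \frac{165 i \sqrt{197}}{197}} = 308270395 - \frac{28717}{- \frac{10}{33} + \frac{165 i \sqrt{197}}{197}}$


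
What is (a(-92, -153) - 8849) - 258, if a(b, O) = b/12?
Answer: -27344/3 ≈ -9114.7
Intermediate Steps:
a(b, O) = b/12 (a(b, O) = b*(1/12) = b/12)
(a(-92, -153) - 8849) - 258 = ((1/12)*(-92) - 8849) - 258 = (-23/3 - 8849) - 258 = -26570/3 - 258 = -27344/3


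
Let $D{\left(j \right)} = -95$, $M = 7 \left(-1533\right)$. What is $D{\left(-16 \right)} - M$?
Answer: $10636$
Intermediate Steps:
$M = -10731$
$D{\left(-16 \right)} - M = -95 - -10731 = -95 + 10731 = 10636$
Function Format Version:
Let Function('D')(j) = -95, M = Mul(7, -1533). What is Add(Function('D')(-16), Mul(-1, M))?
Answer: 10636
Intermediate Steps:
M = -10731
Add(Function('D')(-16), Mul(-1, M)) = Add(-95, Mul(-1, -10731)) = Add(-95, 10731) = 10636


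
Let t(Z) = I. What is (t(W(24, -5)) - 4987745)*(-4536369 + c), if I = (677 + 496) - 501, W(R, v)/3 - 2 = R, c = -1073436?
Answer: 27976507050765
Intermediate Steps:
W(R, v) = 6 + 3*R
I = 672 (I = 1173 - 501 = 672)
t(Z) = 672
(t(W(24, -5)) - 4987745)*(-4536369 + c) = (672 - 4987745)*(-4536369 - 1073436) = -4987073*(-5609805) = 27976507050765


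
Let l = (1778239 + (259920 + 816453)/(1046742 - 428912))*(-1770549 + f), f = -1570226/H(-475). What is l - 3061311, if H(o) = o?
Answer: -922252658596339387657/293469250 ≈ -3.1426e+12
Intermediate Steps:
f = 1570226/475 (f = -1570226/(-475) = -1570226*(-1/475) = 1570226/475 ≈ 3305.7)
l = -922251760195696200907/293469250 (l = (1778239 + (259920 + 816453)/(1046742 - 428912))*(-1770549 + 1570226/475) = (1778239 + 1076373/617830)*(-839440549/475) = (1098650477743/617830)*(-839440549/475) = -922251760195696200907/293469250 ≈ -3.1426e+12)
l - 3061311 = -922251760195696200907/293469250 - 3061311 = -922252658596339387657/293469250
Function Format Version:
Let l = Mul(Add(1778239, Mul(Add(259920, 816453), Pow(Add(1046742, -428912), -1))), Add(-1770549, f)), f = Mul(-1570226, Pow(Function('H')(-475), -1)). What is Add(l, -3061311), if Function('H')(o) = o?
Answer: Rational(-922252658596339387657, 293469250) ≈ -3.1426e+12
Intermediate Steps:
f = Rational(1570226, 475) (f = Mul(-1570226, Pow(-475, -1)) = Mul(-1570226, Rational(-1, 475)) = Rational(1570226, 475) ≈ 3305.7)
l = Rational(-922251760195696200907, 293469250) (l = Mul(Add(1778239, Mul(Add(259920, 816453), Pow(Add(1046742, -428912), -1))), Add(-1770549, Rational(1570226, 475))) = Mul(Add(1778239, Mul(1076373, Pow(617830, -1))), Rational(-839440549, 475)) = Mul(Add(1778239, Mul(1076373, Rational(1, 617830))), Rational(-839440549, 475)) = Mul(Add(1778239, Rational(1076373, 617830)), Rational(-839440549, 475)) = Mul(Rational(1098650477743, 617830), Rational(-839440549, 475)) = Rational(-922251760195696200907, 293469250) ≈ -3.1426e+12)
Add(l, -3061311) = Add(Rational(-922251760195696200907, 293469250), -3061311) = Rational(-922252658596339387657, 293469250)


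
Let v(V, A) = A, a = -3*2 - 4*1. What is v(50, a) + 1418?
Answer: 1408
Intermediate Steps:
a = -10 (a = -6 - 4 = -10)
v(50, a) + 1418 = -10 + 1418 = 1408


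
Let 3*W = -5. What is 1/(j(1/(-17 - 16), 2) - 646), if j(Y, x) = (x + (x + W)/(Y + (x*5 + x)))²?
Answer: -156025/100150549 ≈ -0.0015579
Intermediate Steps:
W = -5/3 (W = (⅓)*(-5) = -5/3 ≈ -1.6667)
j(Y, x) = (x + (-5/3 + x)/(Y + 6*x))² (j(Y, x) = (x + (x - 5/3)/(Y + (x*5 + x)))² = (x + (-5/3 + x)/(Y + (5*x + x)))² = (x + (-5/3 + x)/(Y + 6*x))²)
1/(j(1/(-17 - 16), 2) - 646) = 1/((-5 + 3*2 + 18*2² + 3*2/(-17 - 16))²/(9*(1/(-17 - 16) + 6*2)²) - 646) = 1/((-5 + 6 + 18*4 + 3*2/(-33))²/(9*(1/(-33) + 12)²) - 646) = 1/((-5 + 6 + 72 + 3*(-1/33)*2)²/(9*(-1/33 + 12)²) - 646) = 1/((-5 + 6 + 72 - 2/11)²/(9*(395/33)²) - 646) = 1/((⅑)*(1089/156025)*(801/11)² - 646) = 1/((⅑)*(1089/156025)*(641601/121) - 646) = 1/(641601/156025 - 646) = 1/(-100150549/156025) = -156025/100150549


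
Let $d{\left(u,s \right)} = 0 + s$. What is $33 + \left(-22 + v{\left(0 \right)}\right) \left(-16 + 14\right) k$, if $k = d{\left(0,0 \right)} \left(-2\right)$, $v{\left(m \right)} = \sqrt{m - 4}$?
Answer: $33$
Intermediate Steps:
$v{\left(m \right)} = \sqrt{-4 + m}$
$d{\left(u,s \right)} = s$
$k = 0$ ($k = 0 \left(-2\right) = 0$)
$33 + \left(-22 + v{\left(0 \right)}\right) \left(-16 + 14\right) k = 33 + \left(-22 + \sqrt{-4 + 0}\right) \left(-16 + 14\right) 0 = 33 + \left(-22 + \sqrt{-4}\right) \left(-2\right) 0 = 33 + \left(-22 + 2 i\right) \left(-2\right) 0 = 33 + \left(44 - 4 i\right) 0 = 33 + 0 = 33$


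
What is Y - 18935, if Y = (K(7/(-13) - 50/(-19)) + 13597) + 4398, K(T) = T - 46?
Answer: -243025/247 ≈ -983.91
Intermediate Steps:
K(T) = -46 + T
Y = 4433920/247 (Y = ((-46 + (7/(-13) - 50/(-19))) + 13597) + 4398 = ((-46 + (7*(-1/13) - 50*(-1/19))) + 13597) + 4398 = ((-46 + (-7/13 + 50/19)) + 13597) + 4398 = ((-46 + 517/247) + 13597) + 4398 = (-10845/247 + 13597) + 4398 = 3347614/247 + 4398 = 4433920/247 ≈ 17951.)
Y - 18935 = 4433920/247 - 18935 = -243025/247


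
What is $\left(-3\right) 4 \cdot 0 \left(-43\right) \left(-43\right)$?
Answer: $0$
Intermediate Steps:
$\left(-3\right) 4 \cdot 0 \left(-43\right) \left(-43\right) = \left(-12\right) 0 \left(-43\right) \left(-43\right) = 0 \left(-43\right) \left(-43\right) = 0 \left(-43\right) = 0$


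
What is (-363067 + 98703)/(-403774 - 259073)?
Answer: 264364/662847 ≈ 0.39883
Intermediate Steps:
(-363067 + 98703)/(-403774 - 259073) = -264364/(-662847) = -264364*(-1/662847) = 264364/662847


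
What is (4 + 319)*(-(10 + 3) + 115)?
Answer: 32946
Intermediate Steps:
(4 + 319)*(-(10 + 3) + 115) = 323*(-1*13 + 115) = 323*(-13 + 115) = 323*102 = 32946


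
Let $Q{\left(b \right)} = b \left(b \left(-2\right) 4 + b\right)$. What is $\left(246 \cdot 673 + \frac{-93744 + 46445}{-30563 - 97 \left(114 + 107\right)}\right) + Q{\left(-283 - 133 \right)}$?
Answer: $- \frac{54383320701}{52000} \approx -1.0458 \cdot 10^{6}$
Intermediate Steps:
$Q{\left(b \right)} = - 7 b^{2}$ ($Q{\left(b \right)} = b \left(- 2 b 4 + b\right) = b \left(- 8 b + b\right) = b \left(- 7 b\right) = - 7 b^{2}$)
$\left(246 \cdot 673 + \frac{-93744 + 46445}{-30563 - 97 \left(114 + 107\right)}\right) + Q{\left(-283 - 133 \right)} = \left(246 \cdot 673 + \frac{-93744 + 46445}{-30563 - 97 \left(114 + 107\right)}\right) - 7 \left(-283 - 133\right)^{2} = \left(165558 - \frac{47299}{-30563 - 21437}\right) - 7 \left(-283 - 133\right)^{2} = \left(165558 - \frac{47299}{-30563 - 21437}\right) - 7 \left(-416\right)^{2} = \left(165558 - \frac{47299}{-52000}\right) - 1211392 = \left(165558 - - \frac{47299}{52000}\right) - 1211392 = \left(165558 + \frac{47299}{52000}\right) - 1211392 = \frac{8609063299}{52000} - 1211392 = - \frac{54383320701}{52000}$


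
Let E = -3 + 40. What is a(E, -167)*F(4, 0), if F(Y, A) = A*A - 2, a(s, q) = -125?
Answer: 250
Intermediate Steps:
E = 37
F(Y, A) = -2 + A**2 (F(Y, A) = A**2 - 2 = -2 + A**2)
a(E, -167)*F(4, 0) = -125*(-2 + 0**2) = -125*(-2 + 0) = -125*(-2) = 250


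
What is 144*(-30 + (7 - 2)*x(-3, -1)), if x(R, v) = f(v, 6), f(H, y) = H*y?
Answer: -8640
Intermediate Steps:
x(R, v) = 6*v (x(R, v) = v*6 = 6*v)
144*(-30 + (7 - 2)*x(-3, -1)) = 144*(-30 + (7 - 2)*(6*(-1))) = 144*(-30 + 5*(-6)) = 144*(-30 - 30) = 144*(-60) = -8640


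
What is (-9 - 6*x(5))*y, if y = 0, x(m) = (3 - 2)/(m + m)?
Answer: 0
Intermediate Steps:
x(m) = 1/(2*m)
(-9 - 6*x(5))*y = (-9 - 3/5)*0 = (-9 - 6*⅒)*0 = (-9 - ⅗)*0 = -48/5*0 = 0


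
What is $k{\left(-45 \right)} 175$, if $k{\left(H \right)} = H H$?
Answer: $354375$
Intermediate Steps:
$k{\left(H \right)} = H^{2}$
$k{\left(-45 \right)} 175 = \left(-45\right)^{2} \cdot 175 = 2025 \cdot 175 = 354375$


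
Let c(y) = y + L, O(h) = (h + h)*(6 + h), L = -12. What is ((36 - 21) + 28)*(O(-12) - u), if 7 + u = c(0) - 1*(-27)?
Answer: 5848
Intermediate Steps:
O(h) = 2*h*(6 + h) (O(h) = (2*h)*(6 + h) = 2*h*(6 + h))
c(y) = -12 + y (c(y) = y - 12 = -12 + y)
u = 8 (u = -7 + ((-12 + 0) - 1*(-27)) = -7 + (-12 + 27) = -7 + 15 = 8)
((36 - 21) + 28)*(O(-12) - u) = ((36 - 21) + 28)*(2*(-12)*(6 - 12) - 1*8) = (15 + 28)*(2*(-12)*(-6) - 8) = 43*(144 - 8) = 43*136 = 5848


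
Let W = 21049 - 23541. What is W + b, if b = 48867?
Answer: 46375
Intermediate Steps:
W = -2492
W + b = -2492 + 48867 = 46375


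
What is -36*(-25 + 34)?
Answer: -324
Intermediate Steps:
-36*(-25 + 34) = -36*9 = -324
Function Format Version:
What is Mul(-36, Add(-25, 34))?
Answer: -324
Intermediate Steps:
Mul(-36, Add(-25, 34)) = Mul(-36, 9) = -324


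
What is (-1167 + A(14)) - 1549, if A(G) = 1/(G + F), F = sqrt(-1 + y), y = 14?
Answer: -497014/183 - sqrt(13)/183 ≈ -2715.9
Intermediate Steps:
F = sqrt(13) (F = sqrt(-1 + 14) = sqrt(13) ≈ 3.6056)
A(G) = 1/(G + sqrt(13))
(-1167 + A(14)) - 1549 = (-1167 + 1/(14 + sqrt(13))) - 1549 = -2716 + 1/(14 + sqrt(13))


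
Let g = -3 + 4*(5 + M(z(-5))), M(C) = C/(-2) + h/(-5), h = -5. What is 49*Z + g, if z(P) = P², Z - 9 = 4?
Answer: 608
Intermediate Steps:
Z = 13 (Z = 9 + 4 = 13)
M(C) = 1 - C/2 (M(C) = C/(-2) - 5/(-5) = C*(-½) - 5*(-⅕) = -C/2 + 1 = 1 - C/2)
g = -29 (g = -3 + 4*(5 + (1 - ½*(-5)²)) = -3 + 4*(5 + (1 - ½*25)) = -3 + 4*(5 + (1 - 25/2)) = -3 + 4*(5 - 23/2) = -3 + 4*(-13/2) = -3 - 26 = -29)
49*Z + g = 49*13 - 29 = 637 - 29 = 608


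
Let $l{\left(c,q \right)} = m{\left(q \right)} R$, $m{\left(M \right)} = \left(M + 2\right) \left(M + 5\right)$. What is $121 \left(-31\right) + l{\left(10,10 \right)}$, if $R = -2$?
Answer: $-4111$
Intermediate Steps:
$m{\left(M \right)} = \left(2 + M\right) \left(5 + M\right)$
$l{\left(c,q \right)} = -20 - 14 q - 2 q^{2}$ ($l{\left(c,q \right)} = \left(10 + q^{2} + 7 q\right) \left(-2\right) = -20 - 14 q - 2 q^{2}$)
$121 \left(-31\right) + l{\left(10,10 \right)} = 121 \left(-31\right) - \left(160 + 200\right) = -3751 - 360 = -4111$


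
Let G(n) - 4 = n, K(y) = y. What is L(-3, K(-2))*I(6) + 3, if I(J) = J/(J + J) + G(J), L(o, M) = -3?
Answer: -57/2 ≈ -28.500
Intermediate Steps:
G(n) = 4 + n
I(J) = 9/2 + J (I(J) = J/(J + J) + (4 + J) = J/((2*J)) + (4 + J) = (1/(2*J))*J + (4 + J) = ½ + (4 + J) = 9/2 + J)
L(-3, K(-2))*I(6) + 3 = -3*(9/2 + 6) + 3 = -3*21/2 + 3 = -63/2 + 3 = -57/2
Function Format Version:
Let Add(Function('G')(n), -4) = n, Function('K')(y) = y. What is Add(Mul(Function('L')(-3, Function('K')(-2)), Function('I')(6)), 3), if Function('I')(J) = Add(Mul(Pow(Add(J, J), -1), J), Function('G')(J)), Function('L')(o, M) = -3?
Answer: Rational(-57, 2) ≈ -28.500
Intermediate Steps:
Function('G')(n) = Add(4, n)
Function('I')(J) = Add(Rational(9, 2), J) (Function('I')(J) = Add(Mul(Pow(Add(J, J), -1), J), Add(4, J)) = Add(Mul(Pow(Mul(2, J), -1), J), Add(4, J)) = Add(Mul(Mul(Rational(1, 2), Pow(J, -1)), J), Add(4, J)) = Add(Rational(1, 2), Add(4, J)) = Add(Rational(9, 2), J))
Add(Mul(Function('L')(-3, Function('K')(-2)), Function('I')(6)), 3) = Add(Mul(-3, Add(Rational(9, 2), 6)), 3) = Add(Mul(-3, Rational(21, 2)), 3) = Add(Rational(-63, 2), 3) = Rational(-57, 2)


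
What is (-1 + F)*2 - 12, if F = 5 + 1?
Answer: -2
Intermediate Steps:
F = 6
(-1 + F)*2 - 12 = (-1 + 6)*2 - 12 = 5*2 - 12 = 10 - 12 = -2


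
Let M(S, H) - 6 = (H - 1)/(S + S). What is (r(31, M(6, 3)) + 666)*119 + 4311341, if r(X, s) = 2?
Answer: 4390833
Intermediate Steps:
M(S, H) = 6 + (-1 + H)/(2*S) (M(S, H) = 6 + (H - 1)/(S + S) = 6 + (-1 + H)/((2*S)) = 6 + (-1 + H)*(1/(2*S)) = 6 + (-1 + H)/(2*S))
(r(31, M(6, 3)) + 666)*119 + 4311341 = (2 + 666)*119 + 4311341 = 668*119 + 4311341 = 79492 + 4311341 = 4390833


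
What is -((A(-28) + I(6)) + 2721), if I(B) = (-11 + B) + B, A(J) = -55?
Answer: -2667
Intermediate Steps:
I(B) = -11 + 2*B
-((A(-28) + I(6)) + 2721) = -((-55 + (-11 + 2*6)) + 2721) = -((-55 + (-11 + 12)) + 2721) = -((-55 + 1) + 2721) = -(-54 + 2721) = -1*2667 = -2667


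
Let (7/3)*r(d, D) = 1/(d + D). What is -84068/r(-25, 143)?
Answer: -69440168/3 ≈ -2.3147e+7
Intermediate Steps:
r(d, D) = 3/(7*(D + d)) (r(d, D) = 3/(7*(d + D)) = 3/(7*(D + d)))
-84068/r(-25, 143) = -84068/(3/(7*(143 - 25))) = -84068/((3/7)/118) = -84068/((3/7)*(1/118)) = -84068/3/826 = -84068*826/3 = -69440168/3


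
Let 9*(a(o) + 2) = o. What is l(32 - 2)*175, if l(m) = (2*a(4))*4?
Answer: -19600/9 ≈ -2177.8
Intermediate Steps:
a(o) = -2 + o/9
l(m) = -112/9 (l(m) = (2*(-2 + (1/9)*4))*4 = (2*(-2 + 4/9))*4 = (2*(-14/9))*4 = -28/9*4 = -112/9)
l(32 - 2)*175 = -112/9*175 = -19600/9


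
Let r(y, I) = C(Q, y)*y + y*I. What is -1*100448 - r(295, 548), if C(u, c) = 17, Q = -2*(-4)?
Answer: -267123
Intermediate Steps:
Q = 8
r(y, I) = 17*y + I*y (r(y, I) = 17*y + y*I = 17*y + I*y)
-1*100448 - r(295, 548) = -1*100448 - 295*(17 + 548) = -100448 - 295*565 = -100448 - 1*166675 = -100448 - 166675 = -267123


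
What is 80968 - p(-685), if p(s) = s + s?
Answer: 82338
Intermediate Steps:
p(s) = 2*s
80968 - p(-685) = 80968 - 2*(-685) = 80968 - 1*(-1370) = 80968 + 1370 = 82338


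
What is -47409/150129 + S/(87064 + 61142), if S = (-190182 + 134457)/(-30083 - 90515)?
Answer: -94149905655263/298145304443028 ≈ -0.31579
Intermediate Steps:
S = 55725/120598 (S = -55725/(-120598) = -55725*(-1/120598) = 55725/120598 ≈ 0.46207)
-47409/150129 + S/(87064 + 61142) = -47409/150129 + 55725/(120598*(87064 + 61142)) = -47409*1/150129 + (55725/120598)/148206 = -15803/50043 + (55725/120598)*(1/148206) = -15803/50043 + 18575/5957782396 = -94149905655263/298145304443028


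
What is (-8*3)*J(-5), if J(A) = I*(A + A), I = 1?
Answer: 240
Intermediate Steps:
J(A) = 2*A (J(A) = 1*(A + A) = 1*(2*A) = 2*A)
(-8*3)*J(-5) = (-8*3)*(2*(-5)) = -24*(-10) = 240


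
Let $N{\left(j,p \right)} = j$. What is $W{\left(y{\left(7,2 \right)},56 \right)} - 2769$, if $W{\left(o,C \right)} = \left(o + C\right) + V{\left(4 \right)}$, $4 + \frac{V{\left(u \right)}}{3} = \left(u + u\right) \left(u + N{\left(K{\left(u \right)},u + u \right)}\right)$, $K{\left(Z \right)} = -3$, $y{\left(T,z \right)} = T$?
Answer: $-2694$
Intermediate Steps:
$V{\left(u \right)} = -12 + 6 u \left(-3 + u\right)$ ($V{\left(u \right)} = -12 + 3 \left(u + u\right) \left(u - 3\right) = -12 + 3 \cdot 2 u \left(-3 + u\right) = -12 + 6 u \left(-3 + u\right)$)
$W{\left(o,C \right)} = 12 + C + o$ ($W{\left(o,C \right)} = \left(o + C\right) - \left(84 - 96\right) = \left(C + o\right) - -12 = \left(C + o\right) + 12 = 12 + C + o$)
$W{\left(y{\left(7,2 \right)},56 \right)} - 2769 = \left(12 + 56 + 7\right) - 2769 = 75 - 2769 = -2694$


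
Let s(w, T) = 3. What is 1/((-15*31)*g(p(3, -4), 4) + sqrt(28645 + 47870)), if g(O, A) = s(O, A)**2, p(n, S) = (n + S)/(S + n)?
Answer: -279/1162514 - sqrt(76515)/17437710 ≈ -0.00025586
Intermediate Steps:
p(n, S) = 1 (p(n, S) = (S + n)/(S + n) = 1)
g(O, A) = 9 (g(O, A) = 3**2 = 9)
1/((-15*31)*g(p(3, -4), 4) + sqrt(28645 + 47870)) = 1/(-15*31*9 + sqrt(28645 + 47870)) = 1/(-465*9 + sqrt(76515)) = 1/(-4185 + sqrt(76515))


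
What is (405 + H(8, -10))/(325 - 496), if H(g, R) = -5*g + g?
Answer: -373/171 ≈ -2.1813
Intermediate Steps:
H(g, R) = -4*g
(405 + H(8, -10))/(325 - 496) = (405 - 4*8)/(325 - 496) = (405 - 32)/(-171) = 373*(-1/171) = -373/171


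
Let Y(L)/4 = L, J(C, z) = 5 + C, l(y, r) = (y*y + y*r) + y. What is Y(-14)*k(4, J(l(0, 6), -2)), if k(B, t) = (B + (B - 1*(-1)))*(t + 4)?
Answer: -4536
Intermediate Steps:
l(y, r) = y + y² + r*y (l(y, r) = (y² + r*y) + y = y + y² + r*y)
k(B, t) = (1 + 2*B)*(4 + t) (k(B, t) = (B + (B + 1))*(4 + t) = (B + (1 + B))*(4 + t) = (1 + 2*B)*(4 + t))
Y(L) = 4*L
Y(-14)*k(4, J(l(0, 6), -2)) = (4*(-14))*(4 + (5 + 0*(1 + 6 + 0)) + 8*4 + 2*4*(5 + 0*(1 + 6 + 0))) = -56*(4 + (5 + 0*7) + 32 + 2*4*(5 + 0*7)) = -56*(4 + (5 + 0) + 32 + 2*4*(5 + 0)) = -56*(4 + 5 + 32 + 2*4*5) = -56*(4 + 5 + 32 + 40) = -56*81 = -4536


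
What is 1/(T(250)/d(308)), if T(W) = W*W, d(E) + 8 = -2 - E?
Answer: -159/31250 ≈ -0.0050880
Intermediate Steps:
d(E) = -10 - E (d(E) = -8 + (-2 - E) = -10 - E)
T(W) = W²
1/(T(250)/d(308)) = 1/(250²/(-10 - 1*308)) = 1/(62500/(-10 - 308)) = 1/(62500/(-318)) = 1/(62500*(-1/318)) = 1/(-31250/159) = -159/31250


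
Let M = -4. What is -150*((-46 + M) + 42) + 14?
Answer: 1214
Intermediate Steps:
-150*((-46 + M) + 42) + 14 = -150*((-46 - 4) + 42) + 14 = -150*(-50 + 42) + 14 = -150*(-8) + 14 = 1200 + 14 = 1214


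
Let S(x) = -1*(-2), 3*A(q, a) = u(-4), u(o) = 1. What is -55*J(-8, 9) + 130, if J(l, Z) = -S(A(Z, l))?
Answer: 240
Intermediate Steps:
A(q, a) = ⅓ (A(q, a) = (⅓)*1 = ⅓)
S(x) = 2
J(l, Z) = -2 (J(l, Z) = -1*2 = -2)
-55*J(-8, 9) + 130 = -55*(-2) + 130 = 110 + 130 = 240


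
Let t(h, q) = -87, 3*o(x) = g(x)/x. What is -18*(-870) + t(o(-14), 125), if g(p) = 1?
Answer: 15573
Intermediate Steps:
o(x) = 1/(3*x) (o(x) = (1/x)/3 = 1/(3*x))
-18*(-870) + t(o(-14), 125) = -18*(-870) - 87 = 15660 - 87 = 15573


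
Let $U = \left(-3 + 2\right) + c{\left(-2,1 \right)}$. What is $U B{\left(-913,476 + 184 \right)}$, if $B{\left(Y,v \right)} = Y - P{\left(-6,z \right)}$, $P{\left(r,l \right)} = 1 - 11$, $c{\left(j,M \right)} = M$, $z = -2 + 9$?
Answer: $0$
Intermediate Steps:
$z = 7$
$U = 0$ ($U = \left(-3 + 2\right) + 1 = -1 + 1 = 0$)
$P{\left(r,l \right)} = -10$
$B{\left(Y,v \right)} = 10 + Y$ ($B{\left(Y,v \right)} = Y - -10 = Y + 10 = 10 + Y$)
$U B{\left(-913,476 + 184 \right)} = 0 \left(10 - 913\right) = 0 \left(-903\right) = 0$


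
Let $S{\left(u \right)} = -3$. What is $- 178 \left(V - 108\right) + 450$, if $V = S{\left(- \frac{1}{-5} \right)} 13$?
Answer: $26616$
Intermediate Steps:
$V = -39$ ($V = \left(-3\right) 13 = -39$)
$- 178 \left(V - 108\right) + 450 = - 178 \left(-39 - 108\right) + 450 = \left(-178\right) \left(-147\right) + 450 = 26166 + 450 = 26616$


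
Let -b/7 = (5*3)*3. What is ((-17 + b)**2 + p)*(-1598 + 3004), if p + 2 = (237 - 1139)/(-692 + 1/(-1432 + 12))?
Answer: 13843979238332/89331 ≈ 1.5497e+8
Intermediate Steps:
b = -315 (b = -7*5*3*3 = -105*3 = -7*45 = -315)
p = -62222/89331 (p = -2 + (237 - 1139)/(-692 + 1/(-1432 + 12)) = -2 - 902/(-692 + 1/(-1420)) = -2 - 902/(-692 - 1/1420) = -2 - 902/(-982641/1420) = -2 - 902*(-1420/982641) = -2 + 116440/89331 = -62222/89331 ≈ -0.69653)
((-17 + b)**2 + p)*(-1598 + 3004) = ((-17 - 315)**2 - 62222/89331)*(-1598 + 3004) = ((-332)**2 - 62222/89331)*1406 = (110224 - 62222/89331)*1406 = (9846357922/89331)*1406 = 13843979238332/89331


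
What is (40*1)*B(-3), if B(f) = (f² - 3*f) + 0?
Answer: 720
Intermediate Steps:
B(f) = f² - 3*f
(40*1)*B(-3) = (40*1)*(-3*(-3 - 3)) = 40*(-3*(-6)) = 40*18 = 720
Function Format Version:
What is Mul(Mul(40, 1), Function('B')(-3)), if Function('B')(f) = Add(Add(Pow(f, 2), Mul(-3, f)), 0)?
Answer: 720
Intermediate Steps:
Function('B')(f) = Add(Pow(f, 2), Mul(-3, f))
Mul(Mul(40, 1), Function('B')(-3)) = Mul(Mul(40, 1), Mul(-3, Add(-3, -3))) = Mul(40, Mul(-3, -6)) = Mul(40, 18) = 720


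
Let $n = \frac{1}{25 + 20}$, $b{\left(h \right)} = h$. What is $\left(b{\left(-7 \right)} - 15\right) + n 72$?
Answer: $- \frac{102}{5} \approx -20.4$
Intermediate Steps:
$n = \frac{1}{45} \approx 0.022222$
$\left(b{\left(-7 \right)} - 15\right) + n 72 = \left(-7 - 15\right) + \frac{1}{45} \cdot 72 = \left(-7 - 15\right) + \frac{8}{5} = -22 + \frac{8}{5} = - \frac{102}{5}$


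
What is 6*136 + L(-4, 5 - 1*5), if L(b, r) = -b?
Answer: 820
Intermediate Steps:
6*136 + L(-4, 5 - 1*5) = 6*136 - 1*(-4) = 816 + 4 = 820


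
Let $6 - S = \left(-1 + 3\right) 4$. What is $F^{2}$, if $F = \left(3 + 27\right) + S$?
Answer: $784$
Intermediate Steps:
$S = -2$ ($S = 6 - \left(-1 + 3\right) 4 = 6 - 2 \cdot 4 = 6 - 8 = -2$)
$F = 28$ ($F = \left(3 + 27\right) - 2 = 30 - 2 = 28$)
$F^{2} = 28^{2} = 784$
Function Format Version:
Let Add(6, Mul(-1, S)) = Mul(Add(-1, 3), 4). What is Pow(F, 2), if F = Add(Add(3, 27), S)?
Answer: 784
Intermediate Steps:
S = -2 (S = Add(6, Mul(-1, Mul(Add(-1, 3), 4))) = Add(6, Mul(-1, Mul(2, 4))) = Add(6, Mul(-1, 8)) = Add(6, -8) = -2)
F = 28 (F = Add(Add(3, 27), -2) = Add(30, -2) = 28)
Pow(F, 2) = Pow(28, 2) = 784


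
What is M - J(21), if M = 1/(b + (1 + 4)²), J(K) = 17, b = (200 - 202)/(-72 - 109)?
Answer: -76778/4527 ≈ -16.960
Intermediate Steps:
b = 2/181 (b = -2/(-181) = -2*(-1/181) = 2/181 ≈ 0.011050)
M = 181/4527 (M = 1/(2/181 + (1 + 4)²) = 1/(2/181 + 5²) = 1/(2/181 + 25) = 1/(4527/181) = 181/4527 ≈ 0.039982)
M - J(21) = 181/4527 - 1*17 = 181/4527 - 17 = -76778/4527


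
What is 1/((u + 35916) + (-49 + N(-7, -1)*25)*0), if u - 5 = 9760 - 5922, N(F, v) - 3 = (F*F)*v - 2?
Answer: 1/39759 ≈ 2.5152e-5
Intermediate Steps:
N(F, v) = 1 + v*F**2 (N(F, v) = 3 + ((F*F)*v - 2) = 3 + (F**2*v - 2) = 3 + (v*F**2 - 2) = 3 + (-2 + v*F**2) = 1 + v*F**2)
u = 3843 (u = 5 + (9760 - 5922) = 5 + 3838 = 3843)
1/((u + 35916) + (-49 + N(-7, -1)*25)*0) = 1/((3843 + 35916) + (-49 + (1 - 1*(-7)**2)*25)*0) = 1/(39759 + (-49 + (1 - 1*49)*25)*0) = 1/(39759 + (-49 + (1 - 49)*25)*0) = 1/(39759 + (-49 - 48*25)*0) = 1/(39759 + (-49 - 1200)*0) = 1/(39759 - 1249*0) = 1/(39759 + 0) = 1/39759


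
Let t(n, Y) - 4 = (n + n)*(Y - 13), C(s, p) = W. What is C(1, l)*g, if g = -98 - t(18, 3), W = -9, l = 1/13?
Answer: -2322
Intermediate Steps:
l = 1/13 ≈ 0.076923
C(s, p) = -9
t(n, Y) = 4 + 2*n*(-13 + Y) (t(n, Y) = 4 + (n + n)*(Y - 13) = 4 + (2*n)*(-13 + Y) = 4 + 2*n*(-13 + Y))
g = 258 (g = -98 - (4 - 26*18 + 2*3*18) = -98 - (4 - 468 + 108) = -98 - 1*(-356) = -98 + 356 = 258)
C(1, l)*g = -9*258 = -2322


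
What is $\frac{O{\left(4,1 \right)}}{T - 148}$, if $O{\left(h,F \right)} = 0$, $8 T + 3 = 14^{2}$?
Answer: $0$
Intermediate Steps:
$T = \frac{193}{8}$ ($T = - \frac{3}{8} + \frac{14^{2}}{8} = - \frac{3}{8} + \frac{1}{8} \cdot 196 = - \frac{3}{8} + \frac{49}{2} = \frac{193}{8} \approx 24.125$)
$\frac{O{\left(4,1 \right)}}{T - 148} = \frac{0}{\frac{193}{8} - 148} = \frac{0}{- \frac{991}{8}} = 0 \left(- \frac{8}{991}\right) = 0$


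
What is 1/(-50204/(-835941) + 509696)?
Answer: 835941/426075834140 ≈ 1.9620e-6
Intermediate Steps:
1/(-50204/(-835941) + 509696) = 1/(-50204*(-1/835941) + 509696) = 1/(50204/835941 + 509696) = 1/(426075834140/835941) = 835941/426075834140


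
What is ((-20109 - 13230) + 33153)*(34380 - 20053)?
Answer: -2664822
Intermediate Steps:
((-20109 - 13230) + 33153)*(34380 - 20053) = (-33339 + 33153)*14327 = -186*14327 = -2664822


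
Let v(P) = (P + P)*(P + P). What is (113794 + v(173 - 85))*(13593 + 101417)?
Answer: 16649997700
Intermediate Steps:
v(P) = 4*P² (v(P) = (2*P)*(2*P) = 4*P²)
(113794 + v(173 - 85))*(13593 + 101417) = (113794 + 4*(173 - 85)²)*(13593 + 101417) = (113794 + 4*88²)*115010 = (113794 + 4*7744)*115010 = (113794 + 30976)*115010 = 144770*115010 = 16649997700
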